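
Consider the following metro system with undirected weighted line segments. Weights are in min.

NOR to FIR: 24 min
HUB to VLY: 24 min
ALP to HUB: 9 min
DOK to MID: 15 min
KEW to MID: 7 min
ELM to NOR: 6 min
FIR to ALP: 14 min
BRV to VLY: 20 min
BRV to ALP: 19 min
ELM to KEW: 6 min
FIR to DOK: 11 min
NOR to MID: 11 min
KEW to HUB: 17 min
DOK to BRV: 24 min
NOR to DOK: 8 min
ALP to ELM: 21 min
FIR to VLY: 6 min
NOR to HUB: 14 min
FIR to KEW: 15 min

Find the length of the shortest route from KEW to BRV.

41 min

Settle nodes by increasing distance from KEW:
KEW: 0
ELM: 6  (via KEW)
MID: 7  (via KEW)
NOR: 12  (via ELM)
FIR: 15  (via KEW)
HUB: 17  (via KEW)
DOK: 20  (via NOR)
VLY: 21  (via FIR)
ALP: 26  (via HUB)
BRV: 41  (via VLY)
Shortest route: KEW–FIR–VLY–BRV = 41 min.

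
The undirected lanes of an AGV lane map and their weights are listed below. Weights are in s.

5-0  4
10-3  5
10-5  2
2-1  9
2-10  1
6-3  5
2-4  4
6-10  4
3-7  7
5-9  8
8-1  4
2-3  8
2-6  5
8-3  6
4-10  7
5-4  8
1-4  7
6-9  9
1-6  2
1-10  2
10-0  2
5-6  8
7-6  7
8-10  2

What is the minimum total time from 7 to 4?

16 s

Settle nodes by increasing distance from 7:
7: 0
3: 7  (via 7)
6: 7  (via 7)
1: 9  (via 6)
10: 11  (via 6)
2: 12  (via 6)
0: 13  (via 10)
5: 13  (via 10)
8: 13  (via 3)
4: 16  (via 1)
Shortest route: 7–6–1–4 = 16 s.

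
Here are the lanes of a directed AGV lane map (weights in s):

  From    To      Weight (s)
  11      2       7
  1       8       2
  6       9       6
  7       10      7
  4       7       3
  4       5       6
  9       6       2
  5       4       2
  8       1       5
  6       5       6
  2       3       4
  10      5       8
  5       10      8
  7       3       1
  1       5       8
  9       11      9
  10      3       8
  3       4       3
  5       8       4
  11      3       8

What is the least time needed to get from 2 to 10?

17 s

Running Dijkstra from 2:
2: 0
3: 4  (via 2)
4: 7  (via 3)
7: 10  (via 4)
5: 13  (via 4)
8: 17  (via 5)
10: 17  (via 7)
Shortest route: 2 → 3 → 4 → 7 → 10 = 17 s.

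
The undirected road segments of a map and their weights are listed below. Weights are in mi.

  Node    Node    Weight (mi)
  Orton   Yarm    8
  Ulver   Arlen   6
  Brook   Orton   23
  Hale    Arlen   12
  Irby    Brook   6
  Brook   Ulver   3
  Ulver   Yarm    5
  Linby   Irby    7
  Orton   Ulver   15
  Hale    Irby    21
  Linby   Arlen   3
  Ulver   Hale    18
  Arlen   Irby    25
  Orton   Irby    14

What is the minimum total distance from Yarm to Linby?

14 mi

Settle nodes by increasing distance from Yarm:
Yarm: 0
Ulver: 5  (via Yarm)
Brook: 8  (via Ulver)
Orton: 8  (via Yarm)
Arlen: 11  (via Ulver)
Irby: 14  (via Brook)
Linby: 14  (via Arlen)
Shortest route: Yarm–Ulver–Arlen–Linby = 14 mi.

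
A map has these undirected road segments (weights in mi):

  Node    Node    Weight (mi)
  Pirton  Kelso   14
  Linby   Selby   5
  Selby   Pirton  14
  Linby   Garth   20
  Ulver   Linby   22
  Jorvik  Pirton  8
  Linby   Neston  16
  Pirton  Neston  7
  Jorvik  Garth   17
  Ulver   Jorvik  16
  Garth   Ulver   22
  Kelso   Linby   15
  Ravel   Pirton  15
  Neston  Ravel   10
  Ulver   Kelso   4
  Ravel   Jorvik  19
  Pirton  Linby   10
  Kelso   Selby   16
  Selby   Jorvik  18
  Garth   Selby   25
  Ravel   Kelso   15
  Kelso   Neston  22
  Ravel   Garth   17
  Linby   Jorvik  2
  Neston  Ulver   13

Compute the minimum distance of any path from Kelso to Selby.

Candidate routes:
Kelso–Selby: 16 = 16
Kelso–Linby–Selby: 15+5 = 20
The minimum is 16 mi via Kelso–Selby.

16 mi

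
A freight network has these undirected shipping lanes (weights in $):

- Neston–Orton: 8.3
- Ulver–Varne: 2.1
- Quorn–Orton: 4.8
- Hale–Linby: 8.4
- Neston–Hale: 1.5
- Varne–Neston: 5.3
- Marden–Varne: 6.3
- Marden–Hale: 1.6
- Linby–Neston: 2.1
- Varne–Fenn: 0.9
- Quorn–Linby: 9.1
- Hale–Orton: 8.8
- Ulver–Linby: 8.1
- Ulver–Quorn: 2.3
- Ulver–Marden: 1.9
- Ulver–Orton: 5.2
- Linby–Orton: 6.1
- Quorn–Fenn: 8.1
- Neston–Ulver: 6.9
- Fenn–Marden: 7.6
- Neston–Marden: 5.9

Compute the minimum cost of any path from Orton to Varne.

$7.3

Enumerating some paths:
Orton → Quorn → Ulver → Varne: 4.8+2.3+2.1 = 9.2
Orton → Ulver → Varne: 5.2+2.1 = 7.3
The minimum is $7.3 via Orton → Ulver → Varne.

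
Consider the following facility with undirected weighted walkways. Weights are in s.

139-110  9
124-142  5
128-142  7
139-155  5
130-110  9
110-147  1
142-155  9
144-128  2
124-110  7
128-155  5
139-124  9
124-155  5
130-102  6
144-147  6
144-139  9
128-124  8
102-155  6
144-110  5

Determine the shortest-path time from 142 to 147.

13 s

Candidate routes:
142 → 124 → 110 → 147: 5+7+1 = 13
142 → 128 → 144 → 147: 7+2+6 = 15
142 → 128 → 144 → 110 → 147: 7+2+5+1 = 15
142 → 124 → 128 → 144 → 110 → 147: 5+8+2+5+1 = 21
Cheapest is 142 → 124 → 110 → 147 at 13 s.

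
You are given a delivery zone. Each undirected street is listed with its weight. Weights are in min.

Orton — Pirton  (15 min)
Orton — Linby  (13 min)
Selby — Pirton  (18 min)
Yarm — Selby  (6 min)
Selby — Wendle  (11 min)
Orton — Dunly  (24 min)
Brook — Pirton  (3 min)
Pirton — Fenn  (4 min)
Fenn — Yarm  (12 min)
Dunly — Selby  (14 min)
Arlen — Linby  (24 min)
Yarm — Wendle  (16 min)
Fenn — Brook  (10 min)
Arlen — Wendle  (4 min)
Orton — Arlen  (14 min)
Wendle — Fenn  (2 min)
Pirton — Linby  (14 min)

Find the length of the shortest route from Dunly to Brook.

Candidate routes:
Dunly–Selby–Pirton–Brook: 14+18+3 = 35
Dunly–Selby–Wendle–Fenn–Brook: 14+11+2+10 = 37
Dunly–Selby–Yarm–Fenn–Pirton–Brook: 14+6+12+4+3 = 39
Dunly–Selby–Wendle–Fenn–Pirton–Brook: 14+11+2+4+3 = 34
Cheapest is Dunly–Selby–Wendle–Fenn–Pirton–Brook at 34 min.

34 min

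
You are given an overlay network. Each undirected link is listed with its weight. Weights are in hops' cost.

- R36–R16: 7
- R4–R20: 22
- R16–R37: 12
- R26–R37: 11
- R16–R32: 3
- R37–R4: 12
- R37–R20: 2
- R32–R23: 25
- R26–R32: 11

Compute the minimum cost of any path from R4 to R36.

Candidate routes:
R4 → R20 → R37 → R16 → R36: 22+2+12+7 = 43
R4 → R37 → R16 → R36: 12+12+7 = 31
R4 → R37 → R26 → R32 → R16 → R36: 12+11+11+3+7 = 44
R4 → R20 → R37 → R26 → R32 → R16 → R36: 22+2+11+11+3+7 = 56
The minimum is 31 hops' cost via R4 → R37 → R16 → R36.

31 hops' cost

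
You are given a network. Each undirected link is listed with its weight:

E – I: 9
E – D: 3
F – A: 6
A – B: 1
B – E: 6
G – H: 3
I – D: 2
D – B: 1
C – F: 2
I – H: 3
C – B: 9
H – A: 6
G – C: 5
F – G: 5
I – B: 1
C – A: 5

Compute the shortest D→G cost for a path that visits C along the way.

Best D to C: D → B → A → C costing 7
Shortest C→G: C → G = 5
Total via C: 7 + 5 = 12.

12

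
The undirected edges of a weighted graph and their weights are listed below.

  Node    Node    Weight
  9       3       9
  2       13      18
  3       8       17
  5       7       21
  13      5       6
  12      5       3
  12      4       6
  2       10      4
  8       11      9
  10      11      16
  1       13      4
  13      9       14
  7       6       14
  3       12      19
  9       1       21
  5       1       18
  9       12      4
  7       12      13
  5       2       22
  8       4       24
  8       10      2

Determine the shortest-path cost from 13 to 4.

Compare a few routes:
13–1–5–12–4: 4+18+3+6 = 31
13–5–12–4: 6+3+6 = 15
13–9–12–4: 14+4+6 = 24
The minimum is 15 via 13–5–12–4.

15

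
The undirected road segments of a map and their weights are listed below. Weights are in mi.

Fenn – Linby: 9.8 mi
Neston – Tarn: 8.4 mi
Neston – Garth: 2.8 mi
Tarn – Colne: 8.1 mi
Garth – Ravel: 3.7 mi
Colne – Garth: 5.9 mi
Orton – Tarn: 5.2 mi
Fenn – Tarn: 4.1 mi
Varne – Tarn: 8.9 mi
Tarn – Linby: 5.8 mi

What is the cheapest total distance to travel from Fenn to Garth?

Shortest distances from Fenn:
Fenn: 0
Tarn: 4.1  (via Fenn)
Orton: 9.3  (via Tarn)
Linby: 9.8  (via Fenn)
Colne: 12.2  (via Tarn)
Neston: 12.5  (via Tarn)
Varne: 13  (via Tarn)
Garth: 15.3  (via Neston)
Shortest route: Fenn–Tarn–Neston–Garth = 15.3 mi.

15.3 mi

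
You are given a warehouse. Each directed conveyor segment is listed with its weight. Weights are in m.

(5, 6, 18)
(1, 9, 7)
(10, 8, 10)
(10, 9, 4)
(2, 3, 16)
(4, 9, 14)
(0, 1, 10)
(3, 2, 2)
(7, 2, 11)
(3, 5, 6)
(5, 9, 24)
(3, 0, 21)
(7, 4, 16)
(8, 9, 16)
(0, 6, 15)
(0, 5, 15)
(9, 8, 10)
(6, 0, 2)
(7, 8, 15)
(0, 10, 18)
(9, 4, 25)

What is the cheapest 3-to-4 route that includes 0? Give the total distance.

Best 3 to 0: 3 → 0 costing 21
Best 0 to 4: 0 → 1 → 9 → 4 costing 42
Total via 0: 21 + 42 = 63 m.

63 m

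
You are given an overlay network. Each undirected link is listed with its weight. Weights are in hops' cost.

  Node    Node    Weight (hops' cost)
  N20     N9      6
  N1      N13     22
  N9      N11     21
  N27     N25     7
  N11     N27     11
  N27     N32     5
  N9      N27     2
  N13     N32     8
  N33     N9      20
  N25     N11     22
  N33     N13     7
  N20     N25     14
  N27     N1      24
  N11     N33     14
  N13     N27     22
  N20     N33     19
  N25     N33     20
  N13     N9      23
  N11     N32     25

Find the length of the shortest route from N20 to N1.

Settle nodes by increasing distance from N20:
N20: 0
N9: 6  (via N20)
N27: 8  (via N9)
N32: 13  (via N27)
N25: 14  (via N20)
N33: 19  (via N20)
N11: 19  (via N27)
N13: 21  (via N32)
N1: 32  (via N27)
Shortest route: N20 → N9 → N27 → N1 = 32 hops' cost.

32 hops' cost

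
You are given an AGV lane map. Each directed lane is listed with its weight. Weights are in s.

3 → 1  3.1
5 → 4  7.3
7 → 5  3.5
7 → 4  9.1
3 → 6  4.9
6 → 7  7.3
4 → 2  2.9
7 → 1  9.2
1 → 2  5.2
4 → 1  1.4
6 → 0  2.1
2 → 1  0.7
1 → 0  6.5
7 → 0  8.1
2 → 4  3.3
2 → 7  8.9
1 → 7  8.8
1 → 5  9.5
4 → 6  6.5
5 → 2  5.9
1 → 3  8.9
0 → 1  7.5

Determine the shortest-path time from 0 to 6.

21.3 s

Enumerating some paths:
0 - 1 - 3 - 6: 7.5+8.9+4.9 = 21.3
0 - 1 - 2 - 4 - 6: 7.5+5.2+3.3+6.5 = 22.5
0 - 1 - 5 - 4 - 6: 7.5+9.5+7.3+6.5 = 30.8
Cheapest is 0 - 1 - 3 - 6 at 21.3 s.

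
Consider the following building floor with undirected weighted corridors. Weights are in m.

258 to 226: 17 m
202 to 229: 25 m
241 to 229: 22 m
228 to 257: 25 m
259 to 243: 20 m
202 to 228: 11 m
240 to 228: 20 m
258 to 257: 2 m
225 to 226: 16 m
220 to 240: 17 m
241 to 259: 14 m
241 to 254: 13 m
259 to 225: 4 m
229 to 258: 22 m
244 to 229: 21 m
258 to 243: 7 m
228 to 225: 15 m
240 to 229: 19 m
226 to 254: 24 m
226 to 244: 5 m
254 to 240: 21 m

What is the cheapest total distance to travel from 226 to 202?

42 m

Compare a few routes:
226–244–229–202: 5+21+25 = 51
226–225–228–202: 16+15+11 = 42
Cheapest is 226–225–228–202 at 42 m.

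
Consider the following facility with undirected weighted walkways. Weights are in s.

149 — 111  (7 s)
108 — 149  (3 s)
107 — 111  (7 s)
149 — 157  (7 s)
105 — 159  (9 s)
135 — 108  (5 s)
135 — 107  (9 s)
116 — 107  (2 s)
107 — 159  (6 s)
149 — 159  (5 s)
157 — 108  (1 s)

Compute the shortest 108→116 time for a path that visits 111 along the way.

Shortest 108→111: 108–149–111 = 10
Best 111 to 116: 111–107–116 costing 9
Total via 111: 10 + 9 = 19 s.

19 s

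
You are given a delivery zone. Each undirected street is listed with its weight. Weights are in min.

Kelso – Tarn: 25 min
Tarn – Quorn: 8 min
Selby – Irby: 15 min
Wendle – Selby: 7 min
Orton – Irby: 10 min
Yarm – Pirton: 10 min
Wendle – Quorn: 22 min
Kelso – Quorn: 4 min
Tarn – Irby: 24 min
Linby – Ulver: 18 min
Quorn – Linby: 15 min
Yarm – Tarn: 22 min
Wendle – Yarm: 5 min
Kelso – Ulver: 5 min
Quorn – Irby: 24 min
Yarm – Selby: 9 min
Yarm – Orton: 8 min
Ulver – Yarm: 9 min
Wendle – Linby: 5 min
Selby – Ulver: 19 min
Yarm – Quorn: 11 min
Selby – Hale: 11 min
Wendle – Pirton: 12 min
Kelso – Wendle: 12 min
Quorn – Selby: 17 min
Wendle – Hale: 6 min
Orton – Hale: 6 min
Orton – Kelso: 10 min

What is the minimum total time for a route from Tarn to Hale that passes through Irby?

40 min

Shortest Tarn→Irby: Tarn → Irby = 24
Shortest Irby→Hale: Irby → Orton → Hale = 16
Total via Irby: 24 + 16 = 40 min.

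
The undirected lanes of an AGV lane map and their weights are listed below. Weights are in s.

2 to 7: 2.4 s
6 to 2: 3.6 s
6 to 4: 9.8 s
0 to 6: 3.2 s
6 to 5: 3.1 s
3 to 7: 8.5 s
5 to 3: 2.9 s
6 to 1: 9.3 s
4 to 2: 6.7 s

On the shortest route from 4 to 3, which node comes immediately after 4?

6

Enumerating some paths:
4 - 2 - 6 - 5 - 3: 6.7+3.6+3.1+2.9 = 16.3
4 - 6 - 2 - 7 - 3: 9.8+3.6+2.4+8.5 = 24.3
4 - 6 - 5 - 3: 9.8+3.1+2.9 = 15.8
4 - 2 - 7 - 3: 6.7+2.4+8.5 = 17.6
Cheapest is 4 - 6 - 5 - 3 at 15.8 s.
So from 4 the first move is to 6.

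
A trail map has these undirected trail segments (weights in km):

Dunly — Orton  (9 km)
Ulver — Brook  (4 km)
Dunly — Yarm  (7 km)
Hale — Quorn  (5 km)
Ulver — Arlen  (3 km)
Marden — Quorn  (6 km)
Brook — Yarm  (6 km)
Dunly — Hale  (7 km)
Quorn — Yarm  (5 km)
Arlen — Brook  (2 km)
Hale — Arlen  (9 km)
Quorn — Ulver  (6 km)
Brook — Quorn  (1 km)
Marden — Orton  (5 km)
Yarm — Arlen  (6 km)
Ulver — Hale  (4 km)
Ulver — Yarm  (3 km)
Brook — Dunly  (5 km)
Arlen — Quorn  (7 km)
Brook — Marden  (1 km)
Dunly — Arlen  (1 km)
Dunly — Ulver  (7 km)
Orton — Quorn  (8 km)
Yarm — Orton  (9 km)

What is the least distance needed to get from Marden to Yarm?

Shortest distances from Marden:
Marden: 0
Brook: 1  (via Marden)
Quorn: 2  (via Brook)
Arlen: 3  (via Brook)
Dunly: 4  (via Arlen)
Orton: 5  (via Marden)
Ulver: 5  (via Brook)
Hale: 7  (via Quorn)
Yarm: 7  (via Brook)
Shortest route: Marden–Brook–Yarm = 7 km.

7 km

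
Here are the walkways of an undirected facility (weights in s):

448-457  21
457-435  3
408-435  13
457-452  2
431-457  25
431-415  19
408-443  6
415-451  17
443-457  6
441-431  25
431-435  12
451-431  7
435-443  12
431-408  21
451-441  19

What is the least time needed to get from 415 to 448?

Shortest distances from 415:
415: 0
451: 17  (via 415)
431: 19  (via 415)
435: 31  (via 431)
457: 34  (via 435)
452: 36  (via 457)
441: 36  (via 451)
443: 40  (via 457)
408: 40  (via 431)
448: 55  (via 457)
Shortest route: 415–431–435–457–448 = 55 s.

55 s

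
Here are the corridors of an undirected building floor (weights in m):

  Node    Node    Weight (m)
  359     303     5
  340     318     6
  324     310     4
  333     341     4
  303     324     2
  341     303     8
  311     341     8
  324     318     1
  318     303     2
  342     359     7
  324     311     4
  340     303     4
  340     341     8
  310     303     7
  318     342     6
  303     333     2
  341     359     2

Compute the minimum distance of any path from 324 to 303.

2 m

Running Dijkstra from 324:
324: 0
318: 1  (via 324)
303: 2  (via 324)
Shortest route: 324–303 = 2 m.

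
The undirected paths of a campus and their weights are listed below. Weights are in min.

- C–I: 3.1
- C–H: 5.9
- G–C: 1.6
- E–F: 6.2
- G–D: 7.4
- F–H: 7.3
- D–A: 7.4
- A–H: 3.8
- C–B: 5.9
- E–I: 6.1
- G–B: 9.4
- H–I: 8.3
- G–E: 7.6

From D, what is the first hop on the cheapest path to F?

Enumerating some paths:
D → A → H → F: 7.4+3.8+7.3 = 18.5
D → G → C → H → F: 7.4+1.6+5.9+7.3 = 22.2
D → G → C → I → E → F: 7.4+1.6+3.1+6.1+6.2 = 24.4
D → G → E → F: 7.4+7.6+6.2 = 21.2
Cheapest is D → A → H → F at 18.5 min.
So from D the first move is to A.

A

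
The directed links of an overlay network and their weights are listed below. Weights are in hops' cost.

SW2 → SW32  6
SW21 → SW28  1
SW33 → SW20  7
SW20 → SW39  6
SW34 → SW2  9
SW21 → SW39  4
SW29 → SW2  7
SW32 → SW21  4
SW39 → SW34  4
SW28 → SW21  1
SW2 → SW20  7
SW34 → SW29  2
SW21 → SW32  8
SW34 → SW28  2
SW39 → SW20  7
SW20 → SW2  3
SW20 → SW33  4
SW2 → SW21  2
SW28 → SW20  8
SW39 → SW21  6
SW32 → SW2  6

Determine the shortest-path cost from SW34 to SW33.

14 hops' cost

Candidate routes:
SW34–SW28–SW21–SW39–SW20–SW33: 2+1+4+7+4 = 18
SW34–SW28–SW20–SW33: 2+8+4 = 14
Cheapest is SW34–SW28–SW20–SW33 at 14 hops' cost.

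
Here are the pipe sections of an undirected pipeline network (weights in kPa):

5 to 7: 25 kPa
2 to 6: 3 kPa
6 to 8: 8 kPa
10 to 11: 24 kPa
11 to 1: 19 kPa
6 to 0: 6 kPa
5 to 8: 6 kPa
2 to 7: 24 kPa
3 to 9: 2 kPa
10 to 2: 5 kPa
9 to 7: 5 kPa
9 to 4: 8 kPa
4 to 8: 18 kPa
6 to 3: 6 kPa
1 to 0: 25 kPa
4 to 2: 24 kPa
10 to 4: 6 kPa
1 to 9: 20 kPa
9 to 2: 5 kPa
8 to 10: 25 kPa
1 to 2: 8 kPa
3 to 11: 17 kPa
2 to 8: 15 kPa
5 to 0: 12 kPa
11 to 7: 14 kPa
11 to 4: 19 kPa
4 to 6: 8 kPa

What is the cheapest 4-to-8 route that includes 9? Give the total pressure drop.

Best 4 to 9: 4–9 costing 8
Shortest 9→8: 9–3–6–8 = 16
Total via 9: 8 + 16 = 24 kPa.

24 kPa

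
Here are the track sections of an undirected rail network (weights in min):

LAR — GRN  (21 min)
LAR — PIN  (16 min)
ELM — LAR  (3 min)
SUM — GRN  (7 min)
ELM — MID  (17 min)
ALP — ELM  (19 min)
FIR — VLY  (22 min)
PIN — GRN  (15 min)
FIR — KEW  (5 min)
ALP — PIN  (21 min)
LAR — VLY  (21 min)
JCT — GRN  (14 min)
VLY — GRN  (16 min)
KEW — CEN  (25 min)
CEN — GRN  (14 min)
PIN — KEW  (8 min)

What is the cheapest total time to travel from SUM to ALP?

Running Dijkstra from SUM:
SUM: 0
GRN: 7  (via SUM)
JCT: 21  (via GRN)
CEN: 21  (via GRN)
PIN: 22  (via GRN)
VLY: 23  (via GRN)
LAR: 28  (via GRN)
KEW: 30  (via PIN)
ELM: 31  (via LAR)
FIR: 35  (via KEW)
ALP: 43  (via PIN)
Shortest route: SUM → GRN → PIN → ALP = 43 min.

43 min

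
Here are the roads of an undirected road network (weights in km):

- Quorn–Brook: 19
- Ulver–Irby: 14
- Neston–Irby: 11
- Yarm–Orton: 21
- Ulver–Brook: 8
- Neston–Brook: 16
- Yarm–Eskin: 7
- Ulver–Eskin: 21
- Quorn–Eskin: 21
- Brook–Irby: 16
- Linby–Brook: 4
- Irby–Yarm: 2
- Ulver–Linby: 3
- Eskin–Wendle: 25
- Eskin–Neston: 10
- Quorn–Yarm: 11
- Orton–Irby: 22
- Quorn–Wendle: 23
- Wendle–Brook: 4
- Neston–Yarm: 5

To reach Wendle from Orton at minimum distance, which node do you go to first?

Enumerating some paths:
Orton - Yarm - Irby - Brook - Wendle: 21+2+16+4 = 43
Orton - Irby - Brook - Wendle: 22+16+4 = 42
Cheapest is Orton - Irby - Brook - Wendle at 42 km.
So from Orton the first move is to Irby.

Irby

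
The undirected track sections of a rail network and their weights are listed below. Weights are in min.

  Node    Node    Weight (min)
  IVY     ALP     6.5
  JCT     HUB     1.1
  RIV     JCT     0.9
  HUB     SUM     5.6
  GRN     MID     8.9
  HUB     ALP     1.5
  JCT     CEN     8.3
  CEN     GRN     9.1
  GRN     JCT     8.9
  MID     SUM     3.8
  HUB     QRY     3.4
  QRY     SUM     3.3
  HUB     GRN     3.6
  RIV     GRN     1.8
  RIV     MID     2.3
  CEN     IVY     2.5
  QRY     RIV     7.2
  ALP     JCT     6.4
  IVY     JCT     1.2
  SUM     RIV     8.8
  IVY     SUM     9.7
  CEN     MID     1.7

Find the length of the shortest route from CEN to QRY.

Settle nodes by increasing distance from CEN:
CEN: 0
MID: 1.7  (via CEN)
IVY: 2.5  (via CEN)
JCT: 3.7  (via IVY)
RIV: 4  (via MID)
HUB: 4.8  (via JCT)
SUM: 5.5  (via MID)
GRN: 5.8  (via RIV)
ALP: 6.3  (via HUB)
QRY: 8.2  (via HUB)
Shortest route: CEN–IVY–JCT–HUB–QRY = 8.2 min.

8.2 min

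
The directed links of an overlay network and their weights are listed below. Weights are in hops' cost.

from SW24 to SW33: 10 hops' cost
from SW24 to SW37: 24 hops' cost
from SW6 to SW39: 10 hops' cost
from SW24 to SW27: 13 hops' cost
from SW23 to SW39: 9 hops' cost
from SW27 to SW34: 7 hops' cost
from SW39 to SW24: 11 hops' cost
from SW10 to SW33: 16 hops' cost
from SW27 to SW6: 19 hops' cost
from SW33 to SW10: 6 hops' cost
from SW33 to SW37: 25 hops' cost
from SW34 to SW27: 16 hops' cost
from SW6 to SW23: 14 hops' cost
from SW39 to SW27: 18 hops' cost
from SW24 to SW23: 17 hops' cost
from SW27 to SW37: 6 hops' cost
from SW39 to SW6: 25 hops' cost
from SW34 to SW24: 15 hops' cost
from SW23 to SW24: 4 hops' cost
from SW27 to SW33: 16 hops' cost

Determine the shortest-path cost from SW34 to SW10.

Shortest distances from SW34:
SW34: 0
SW24: 15  (via SW34)
SW27: 16  (via SW34)
SW37: 22  (via SW27)
SW33: 25  (via SW24)
SW10: 31  (via SW33)
Shortest route: SW34 → SW24 → SW33 → SW10 = 31 hops' cost.

31 hops' cost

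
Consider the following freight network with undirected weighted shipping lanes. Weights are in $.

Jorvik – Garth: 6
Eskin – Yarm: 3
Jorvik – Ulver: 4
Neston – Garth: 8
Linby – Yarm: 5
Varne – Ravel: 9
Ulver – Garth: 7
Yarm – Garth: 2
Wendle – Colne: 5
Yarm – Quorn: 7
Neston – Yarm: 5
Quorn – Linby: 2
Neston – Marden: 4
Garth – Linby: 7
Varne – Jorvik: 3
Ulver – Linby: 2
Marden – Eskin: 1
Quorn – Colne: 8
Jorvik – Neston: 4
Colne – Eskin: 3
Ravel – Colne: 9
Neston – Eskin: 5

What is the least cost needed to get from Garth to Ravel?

$17

Compare a few routes:
Garth → Jorvik → Varne → Ravel: 6+3+9 = 18
Garth → Yarm → Eskin → Colne → Ravel: 2+3+3+9 = 17
The minimum is $17 via Garth → Yarm → Eskin → Colne → Ravel.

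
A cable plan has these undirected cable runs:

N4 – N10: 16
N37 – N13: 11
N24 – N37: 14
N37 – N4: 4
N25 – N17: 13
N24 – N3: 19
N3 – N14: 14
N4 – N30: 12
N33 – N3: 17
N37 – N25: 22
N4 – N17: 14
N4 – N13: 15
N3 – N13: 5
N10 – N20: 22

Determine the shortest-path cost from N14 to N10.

50

Enumerating some paths:
N14 → N3 → N24 → N37 → N13 → N4 → N10: 14+19+14+11+15+16 = 89
N14 → N3 → N24 → N37 → N4 → N10: 14+19+14+4+16 = 67
N14 → N3 → N13 → N4 → N10: 14+5+15+16 = 50
N14 → N3 → N13 → N37 → N25 → N17 → N4 → N10: 14+5+11+22+13+14+16 = 95
The minimum is 50 via N14 → N3 → N13 → N4 → N10.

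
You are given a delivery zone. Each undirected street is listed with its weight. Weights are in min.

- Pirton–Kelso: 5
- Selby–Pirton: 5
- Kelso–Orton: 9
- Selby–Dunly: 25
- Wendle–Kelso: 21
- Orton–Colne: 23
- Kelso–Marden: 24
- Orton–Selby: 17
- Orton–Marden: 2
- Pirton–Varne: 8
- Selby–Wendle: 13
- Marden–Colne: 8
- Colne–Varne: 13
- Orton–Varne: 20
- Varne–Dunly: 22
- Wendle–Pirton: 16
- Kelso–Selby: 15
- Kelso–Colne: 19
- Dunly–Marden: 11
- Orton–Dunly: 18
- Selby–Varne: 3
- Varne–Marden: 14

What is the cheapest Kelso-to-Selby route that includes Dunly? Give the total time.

Shortest Kelso→Dunly: Kelso–Orton–Marden–Dunly = 22
Best Dunly to Selby: Dunly–Selby costing 25
Total via Dunly: 22 + 25 = 47 min.

47 min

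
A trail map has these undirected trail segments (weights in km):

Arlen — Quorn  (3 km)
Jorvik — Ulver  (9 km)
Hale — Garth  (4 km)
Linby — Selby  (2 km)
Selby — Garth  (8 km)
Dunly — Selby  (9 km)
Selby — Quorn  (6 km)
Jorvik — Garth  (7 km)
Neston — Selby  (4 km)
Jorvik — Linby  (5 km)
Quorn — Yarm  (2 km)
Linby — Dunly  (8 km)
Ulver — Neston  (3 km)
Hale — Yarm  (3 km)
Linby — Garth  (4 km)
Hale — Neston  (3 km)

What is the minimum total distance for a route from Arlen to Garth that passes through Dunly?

Shortest Arlen→Dunly: Arlen–Quorn–Selby–Dunly = 18
Best Dunly to Garth: Dunly–Linby–Garth costing 12
Total via Dunly: 18 + 12 = 30 km.

30 km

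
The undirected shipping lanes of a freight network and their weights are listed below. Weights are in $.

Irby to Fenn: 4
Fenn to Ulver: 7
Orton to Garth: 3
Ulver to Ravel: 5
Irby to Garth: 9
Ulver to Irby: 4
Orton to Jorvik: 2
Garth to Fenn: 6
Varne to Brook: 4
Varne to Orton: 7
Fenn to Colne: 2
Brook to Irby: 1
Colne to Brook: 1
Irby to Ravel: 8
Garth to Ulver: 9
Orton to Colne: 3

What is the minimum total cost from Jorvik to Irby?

$7

Candidate routes:
Jorvik - Orton - Colne - Fenn - Irby: 2+3+2+4 = 11
Jorvik - Orton - Garth - Irby: 2+3+9 = 14
Jorvik - Orton - Colne - Brook - Irby: 2+3+1+1 = 7
Cheapest is Jorvik - Orton - Colne - Brook - Irby at $7.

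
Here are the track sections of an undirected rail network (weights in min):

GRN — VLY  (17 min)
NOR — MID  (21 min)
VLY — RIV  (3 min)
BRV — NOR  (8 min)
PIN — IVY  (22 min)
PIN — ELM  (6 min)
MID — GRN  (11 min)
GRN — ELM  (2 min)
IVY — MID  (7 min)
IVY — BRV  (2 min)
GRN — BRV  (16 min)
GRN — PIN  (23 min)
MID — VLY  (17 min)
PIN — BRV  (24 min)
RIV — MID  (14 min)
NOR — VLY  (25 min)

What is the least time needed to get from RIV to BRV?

23 min

Compare a few routes:
RIV - VLY - MID - IVY - BRV: 3+17+7+2 = 29
RIV - MID - IVY - BRV: 14+7+2 = 23
The minimum is 23 min via RIV - MID - IVY - BRV.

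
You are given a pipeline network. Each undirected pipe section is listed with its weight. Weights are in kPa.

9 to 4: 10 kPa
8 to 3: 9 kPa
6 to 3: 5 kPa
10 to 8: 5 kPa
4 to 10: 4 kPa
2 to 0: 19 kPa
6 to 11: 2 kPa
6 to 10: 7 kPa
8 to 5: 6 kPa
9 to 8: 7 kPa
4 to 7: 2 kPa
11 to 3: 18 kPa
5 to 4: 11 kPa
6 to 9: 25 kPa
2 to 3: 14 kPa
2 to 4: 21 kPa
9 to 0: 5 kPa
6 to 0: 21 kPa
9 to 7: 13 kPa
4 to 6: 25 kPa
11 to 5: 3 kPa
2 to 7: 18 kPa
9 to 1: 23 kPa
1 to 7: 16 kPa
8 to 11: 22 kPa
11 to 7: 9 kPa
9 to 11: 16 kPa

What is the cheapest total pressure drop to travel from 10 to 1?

Settle nodes by increasing distance from 10:
10: 0
4: 4  (via 10)
8: 5  (via 10)
7: 6  (via 4)
6: 7  (via 10)
11: 9  (via 6)
5: 11  (via 8)
3: 12  (via 6)
9: 12  (via 8)
0: 17  (via 9)
1: 22  (via 7)
Shortest route: 10–4–7–1 = 22 kPa.

22 kPa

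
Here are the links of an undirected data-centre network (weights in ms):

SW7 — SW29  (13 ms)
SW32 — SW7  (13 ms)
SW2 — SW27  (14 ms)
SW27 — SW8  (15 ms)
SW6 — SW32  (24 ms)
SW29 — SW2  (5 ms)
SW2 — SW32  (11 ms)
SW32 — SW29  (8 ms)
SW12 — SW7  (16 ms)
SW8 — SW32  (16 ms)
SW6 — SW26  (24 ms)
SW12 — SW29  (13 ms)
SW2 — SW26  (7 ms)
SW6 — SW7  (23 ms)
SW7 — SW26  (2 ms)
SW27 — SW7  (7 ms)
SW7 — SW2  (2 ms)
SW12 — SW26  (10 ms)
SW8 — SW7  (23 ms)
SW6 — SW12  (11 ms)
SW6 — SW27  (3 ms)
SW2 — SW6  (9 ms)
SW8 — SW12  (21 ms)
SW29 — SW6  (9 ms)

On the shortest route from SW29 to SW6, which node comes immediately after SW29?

Candidate routes:
SW29 → SW2 → SW6: 5+9 = 14
SW29 → SW6: 9 = 9
The minimum is 9 ms via SW29 → SW6.
So from SW29 the first move is to SW6.

SW6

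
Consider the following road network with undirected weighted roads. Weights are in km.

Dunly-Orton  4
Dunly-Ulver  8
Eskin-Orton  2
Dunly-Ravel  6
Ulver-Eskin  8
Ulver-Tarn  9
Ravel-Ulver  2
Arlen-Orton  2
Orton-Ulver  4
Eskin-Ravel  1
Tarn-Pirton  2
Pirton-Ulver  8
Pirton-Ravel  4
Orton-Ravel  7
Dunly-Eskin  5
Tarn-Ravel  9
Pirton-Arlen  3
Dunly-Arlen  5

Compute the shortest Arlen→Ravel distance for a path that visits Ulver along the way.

Shortest Arlen→Ulver: Arlen–Orton–Ulver = 6
Shortest Ulver→Ravel: Ulver–Ravel = 2
Total via Ulver: 6 + 2 = 8 km.

8 km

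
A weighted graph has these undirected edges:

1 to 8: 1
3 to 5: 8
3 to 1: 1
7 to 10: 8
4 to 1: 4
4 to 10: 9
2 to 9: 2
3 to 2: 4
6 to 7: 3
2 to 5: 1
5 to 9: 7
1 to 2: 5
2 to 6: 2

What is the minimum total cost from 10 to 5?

14

Candidate routes:
10 - 4 - 1 - 2 - 5: 9+4+5+1 = 19
10 - 7 - 6 - 2 - 5: 8+3+2+1 = 14
10 - 4 - 1 - 3 - 5: 9+4+1+8 = 22
10 - 4 - 1 - 3 - 2 - 5: 9+4+1+4+1 = 19
Cheapest is 10 - 7 - 6 - 2 - 5 at 14.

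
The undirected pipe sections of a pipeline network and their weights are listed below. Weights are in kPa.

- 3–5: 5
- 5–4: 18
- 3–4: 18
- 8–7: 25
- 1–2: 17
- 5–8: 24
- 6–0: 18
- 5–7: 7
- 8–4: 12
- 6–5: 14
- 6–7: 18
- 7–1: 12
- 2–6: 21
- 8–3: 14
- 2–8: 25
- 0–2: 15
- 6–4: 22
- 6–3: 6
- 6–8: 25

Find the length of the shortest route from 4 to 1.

Enumerating some paths:
4–8–7–1: 12+25+12 = 49
4–5–7–1: 18+7+12 = 37
4–3–5–7–1: 18+5+7+12 = 42
The minimum is 37 kPa via 4–5–7–1.

37 kPa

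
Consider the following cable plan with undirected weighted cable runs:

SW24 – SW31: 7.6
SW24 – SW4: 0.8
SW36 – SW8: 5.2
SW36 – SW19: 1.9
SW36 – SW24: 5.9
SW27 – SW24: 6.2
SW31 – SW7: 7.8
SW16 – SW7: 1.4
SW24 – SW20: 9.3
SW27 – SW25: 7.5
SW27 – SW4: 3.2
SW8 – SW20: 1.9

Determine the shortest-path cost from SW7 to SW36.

21.3

Settle nodes by increasing distance from SW7:
SW7: 0
SW16: 1.4  (via SW7)
SW31: 7.8  (via SW7)
SW24: 15.4  (via SW31)
SW4: 16.2  (via SW24)
SW27: 19.4  (via SW4)
SW36: 21.3  (via SW24)
Shortest route: SW7 → SW31 → SW24 → SW36 = 21.3.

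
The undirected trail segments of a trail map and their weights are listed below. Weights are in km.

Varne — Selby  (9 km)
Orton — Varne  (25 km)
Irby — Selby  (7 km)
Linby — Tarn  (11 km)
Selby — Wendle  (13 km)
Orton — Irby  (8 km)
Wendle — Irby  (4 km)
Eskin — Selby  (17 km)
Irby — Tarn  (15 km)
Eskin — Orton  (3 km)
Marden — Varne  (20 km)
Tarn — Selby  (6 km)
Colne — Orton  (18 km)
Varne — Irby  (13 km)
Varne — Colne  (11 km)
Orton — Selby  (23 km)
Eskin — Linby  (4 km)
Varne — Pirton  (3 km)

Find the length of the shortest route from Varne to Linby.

Settle nodes by increasing distance from Varne:
Varne: 0
Pirton: 3  (via Varne)
Selby: 9  (via Varne)
Colne: 11  (via Varne)
Irby: 13  (via Varne)
Tarn: 15  (via Selby)
Wendle: 17  (via Irby)
Marden: 20  (via Varne)
Orton: 21  (via Irby)
Eskin: 24  (via Orton)
Linby: 26  (via Tarn)
Shortest route: Varne–Selby–Tarn–Linby = 26 km.

26 km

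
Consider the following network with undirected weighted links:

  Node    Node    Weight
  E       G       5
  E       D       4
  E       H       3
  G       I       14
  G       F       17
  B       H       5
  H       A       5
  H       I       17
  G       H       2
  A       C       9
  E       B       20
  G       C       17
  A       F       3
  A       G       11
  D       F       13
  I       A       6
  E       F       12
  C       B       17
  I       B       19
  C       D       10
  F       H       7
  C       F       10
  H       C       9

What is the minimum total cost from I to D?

18

Shortest distances from I:
I: 0
A: 6  (via I)
F: 9  (via A)
H: 11  (via A)
G: 13  (via H)
E: 14  (via H)
C: 15  (via A)
B: 16  (via H)
D: 18  (via E)
Shortest route: I → A → H → E → D = 18.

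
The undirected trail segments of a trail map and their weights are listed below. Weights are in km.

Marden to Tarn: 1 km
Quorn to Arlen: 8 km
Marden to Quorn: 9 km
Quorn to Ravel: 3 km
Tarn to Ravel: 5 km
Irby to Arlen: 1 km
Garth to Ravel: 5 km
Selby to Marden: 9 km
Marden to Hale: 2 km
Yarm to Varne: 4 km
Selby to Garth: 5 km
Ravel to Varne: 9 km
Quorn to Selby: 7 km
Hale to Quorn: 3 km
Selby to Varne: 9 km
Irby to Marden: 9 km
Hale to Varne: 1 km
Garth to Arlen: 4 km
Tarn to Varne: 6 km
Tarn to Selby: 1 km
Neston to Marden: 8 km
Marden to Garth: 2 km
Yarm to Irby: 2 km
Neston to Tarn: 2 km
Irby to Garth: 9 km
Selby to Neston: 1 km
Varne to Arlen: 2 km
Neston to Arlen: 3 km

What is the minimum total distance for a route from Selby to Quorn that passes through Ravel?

Shortest Selby→Ravel: Selby → Tarn → Ravel = 6
Best Ravel to Quorn: Ravel → Quorn costing 3
Total via Ravel: 6 + 3 = 9 km.

9 km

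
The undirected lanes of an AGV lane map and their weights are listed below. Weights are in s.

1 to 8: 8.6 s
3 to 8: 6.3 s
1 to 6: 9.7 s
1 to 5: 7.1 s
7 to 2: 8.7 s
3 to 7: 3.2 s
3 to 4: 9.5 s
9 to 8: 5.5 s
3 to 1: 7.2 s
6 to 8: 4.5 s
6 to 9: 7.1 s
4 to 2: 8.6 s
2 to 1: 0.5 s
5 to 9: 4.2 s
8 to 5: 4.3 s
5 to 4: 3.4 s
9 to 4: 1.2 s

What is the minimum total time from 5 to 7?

13.8 s

Running Dijkstra from 5:
5: 0
4: 3.4  (via 5)
9: 4.2  (via 5)
8: 4.3  (via 5)
1: 7.1  (via 5)
2: 7.6  (via 1)
6: 8.8  (via 8)
3: 10.6  (via 8)
7: 13.8  (via 3)
Shortest route: 5 → 8 → 3 → 7 = 13.8 s.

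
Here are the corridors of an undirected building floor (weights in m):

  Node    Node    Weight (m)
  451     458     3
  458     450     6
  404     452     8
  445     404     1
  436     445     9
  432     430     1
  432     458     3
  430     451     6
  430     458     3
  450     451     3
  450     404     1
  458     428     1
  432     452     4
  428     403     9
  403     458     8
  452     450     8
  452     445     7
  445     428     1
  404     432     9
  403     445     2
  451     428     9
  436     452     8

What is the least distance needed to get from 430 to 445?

Settle nodes by increasing distance from 430:
430: 0
432: 1  (via 430)
458: 3  (via 430)
428: 4  (via 458)
445: 5  (via 428)
Shortest route: 430–458–428–445 = 5 m.

5 m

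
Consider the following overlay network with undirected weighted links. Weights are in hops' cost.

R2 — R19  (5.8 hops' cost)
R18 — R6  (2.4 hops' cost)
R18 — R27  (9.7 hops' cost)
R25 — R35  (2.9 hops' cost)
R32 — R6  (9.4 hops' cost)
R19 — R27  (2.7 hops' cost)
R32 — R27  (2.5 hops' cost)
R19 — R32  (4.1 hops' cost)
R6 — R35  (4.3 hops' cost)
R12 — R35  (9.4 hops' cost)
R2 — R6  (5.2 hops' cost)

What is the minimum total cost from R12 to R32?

23.1 hops' cost

Candidate routes:
R12 → R35 → R6 → R32: 9.4+4.3+9.4 = 23.1
R12 → R35 → R6 → R18 → R27 → R32: 9.4+4.3+2.4+9.7+2.5 = 28.3
The minimum is 23.1 hops' cost via R12 → R35 → R6 → R32.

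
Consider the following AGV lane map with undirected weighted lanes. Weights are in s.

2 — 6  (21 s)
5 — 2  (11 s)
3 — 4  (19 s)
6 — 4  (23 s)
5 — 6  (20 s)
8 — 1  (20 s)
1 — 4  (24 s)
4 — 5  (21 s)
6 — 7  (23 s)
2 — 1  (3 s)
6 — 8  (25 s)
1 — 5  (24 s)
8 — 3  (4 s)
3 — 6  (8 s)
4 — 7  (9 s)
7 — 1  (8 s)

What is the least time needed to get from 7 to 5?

Compare a few routes:
7 → 1 → 2 → 5: 8+3+11 = 22
7 → 1 → 5: 8+24 = 32
7 → 4 → 5: 9+21 = 30
Cheapest is 7 → 1 → 2 → 5 at 22 s.

22 s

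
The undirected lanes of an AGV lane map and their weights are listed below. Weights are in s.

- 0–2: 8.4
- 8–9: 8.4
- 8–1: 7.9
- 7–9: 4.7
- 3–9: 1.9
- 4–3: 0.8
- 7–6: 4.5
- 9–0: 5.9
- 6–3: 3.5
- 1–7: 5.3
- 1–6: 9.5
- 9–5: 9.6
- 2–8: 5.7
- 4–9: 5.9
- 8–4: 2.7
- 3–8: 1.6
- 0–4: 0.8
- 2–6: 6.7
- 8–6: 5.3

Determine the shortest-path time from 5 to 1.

19.6 s

Enumerating some paths:
5 - 9 - 3 - 4 - 8 - 1: 9.6+1.9+0.8+2.7+7.9 = 22.9
5 - 9 - 3 - 8 - 1: 9.6+1.9+1.6+7.9 = 21
5 - 9 - 7 - 1: 9.6+4.7+5.3 = 19.6
The minimum is 19.6 s via 5 - 9 - 7 - 1.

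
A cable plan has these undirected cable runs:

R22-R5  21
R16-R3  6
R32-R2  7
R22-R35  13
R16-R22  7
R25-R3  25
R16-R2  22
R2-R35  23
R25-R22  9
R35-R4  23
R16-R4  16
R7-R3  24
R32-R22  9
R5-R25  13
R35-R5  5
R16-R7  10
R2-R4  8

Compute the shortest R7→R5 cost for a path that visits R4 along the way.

54

Shortest R7→R4: R7 → R16 → R4 = 26
Best R4 to R5: R4 → R35 → R5 costing 28
Total via R4: 26 + 28 = 54.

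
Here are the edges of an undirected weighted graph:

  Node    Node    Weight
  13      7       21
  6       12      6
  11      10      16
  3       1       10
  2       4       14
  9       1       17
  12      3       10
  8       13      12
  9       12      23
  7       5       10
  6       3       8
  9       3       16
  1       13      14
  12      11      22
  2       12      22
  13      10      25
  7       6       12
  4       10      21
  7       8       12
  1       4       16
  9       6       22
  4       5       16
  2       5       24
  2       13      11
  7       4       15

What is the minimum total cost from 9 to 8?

43

Settle nodes by increasing distance from 9:
9: 0
3: 16  (via 9)
1: 17  (via 9)
6: 22  (via 9)
12: 23  (via 9)
13: 31  (via 1)
4: 33  (via 1)
7: 34  (via 6)
2: 42  (via 13)
8: 43  (via 13)
Shortest route: 9–1–13–8 = 43.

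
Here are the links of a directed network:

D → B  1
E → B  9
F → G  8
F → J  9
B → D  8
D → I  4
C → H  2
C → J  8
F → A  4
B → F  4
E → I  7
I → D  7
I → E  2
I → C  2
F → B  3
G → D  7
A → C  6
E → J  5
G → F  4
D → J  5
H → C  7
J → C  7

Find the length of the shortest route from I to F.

12

Settle nodes by increasing distance from I:
I: 0
C: 2  (via I)
E: 2  (via I)
H: 4  (via C)
D: 7  (via I)
J: 7  (via E)
B: 8  (via D)
F: 12  (via B)
Shortest route: I–D–B–F = 12.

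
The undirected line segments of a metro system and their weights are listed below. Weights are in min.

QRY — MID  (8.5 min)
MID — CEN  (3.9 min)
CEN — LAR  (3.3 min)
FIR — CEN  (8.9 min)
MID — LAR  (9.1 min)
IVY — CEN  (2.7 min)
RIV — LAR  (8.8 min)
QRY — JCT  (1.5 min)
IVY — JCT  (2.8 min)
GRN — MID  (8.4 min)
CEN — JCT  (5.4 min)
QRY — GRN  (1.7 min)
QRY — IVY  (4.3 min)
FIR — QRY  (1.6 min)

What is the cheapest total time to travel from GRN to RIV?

20.7 min

Running Dijkstra from GRN:
GRN: 0
QRY: 1.7  (via GRN)
JCT: 3.2  (via QRY)
FIR: 3.3  (via QRY)
IVY: 6  (via QRY)
MID: 8.4  (via GRN)
CEN: 8.6  (via JCT)
LAR: 11.9  (via CEN)
RIV: 20.7  (via LAR)
Shortest route: GRN → QRY → JCT → CEN → LAR → RIV = 20.7 min.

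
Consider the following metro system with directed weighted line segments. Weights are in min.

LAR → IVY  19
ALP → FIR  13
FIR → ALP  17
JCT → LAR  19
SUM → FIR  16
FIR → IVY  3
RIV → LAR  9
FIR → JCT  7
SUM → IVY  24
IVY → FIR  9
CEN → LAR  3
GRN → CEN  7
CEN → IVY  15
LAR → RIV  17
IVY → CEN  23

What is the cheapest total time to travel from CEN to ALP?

Settle nodes by increasing distance from CEN:
CEN: 0
LAR: 3  (via CEN)
IVY: 15  (via CEN)
RIV: 20  (via LAR)
FIR: 24  (via IVY)
JCT: 31  (via FIR)
ALP: 41  (via FIR)
Shortest route: CEN → IVY → FIR → ALP = 41 min.

41 min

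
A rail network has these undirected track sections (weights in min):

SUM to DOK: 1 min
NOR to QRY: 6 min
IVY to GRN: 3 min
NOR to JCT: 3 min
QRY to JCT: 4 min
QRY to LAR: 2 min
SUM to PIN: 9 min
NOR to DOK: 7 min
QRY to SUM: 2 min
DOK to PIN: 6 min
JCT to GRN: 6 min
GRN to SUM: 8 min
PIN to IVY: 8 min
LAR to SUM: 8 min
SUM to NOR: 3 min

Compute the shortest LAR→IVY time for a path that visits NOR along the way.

19 min

Best LAR to NOR: LAR → QRY → SUM → NOR costing 7
Shortest NOR→IVY: NOR → JCT → GRN → IVY = 12
Total via NOR: 7 + 12 = 19 min.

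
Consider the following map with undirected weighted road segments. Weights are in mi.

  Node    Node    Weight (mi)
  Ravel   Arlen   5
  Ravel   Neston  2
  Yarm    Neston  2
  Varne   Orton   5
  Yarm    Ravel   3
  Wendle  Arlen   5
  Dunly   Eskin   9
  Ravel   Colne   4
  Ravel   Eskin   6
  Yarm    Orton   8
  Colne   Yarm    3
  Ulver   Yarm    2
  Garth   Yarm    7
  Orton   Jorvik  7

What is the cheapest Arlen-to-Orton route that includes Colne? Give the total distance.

Best Arlen to Colne: Arlen–Ravel–Colne costing 9
Best Colne to Orton: Colne–Yarm–Orton costing 11
Total via Colne: 9 + 11 = 20 mi.

20 mi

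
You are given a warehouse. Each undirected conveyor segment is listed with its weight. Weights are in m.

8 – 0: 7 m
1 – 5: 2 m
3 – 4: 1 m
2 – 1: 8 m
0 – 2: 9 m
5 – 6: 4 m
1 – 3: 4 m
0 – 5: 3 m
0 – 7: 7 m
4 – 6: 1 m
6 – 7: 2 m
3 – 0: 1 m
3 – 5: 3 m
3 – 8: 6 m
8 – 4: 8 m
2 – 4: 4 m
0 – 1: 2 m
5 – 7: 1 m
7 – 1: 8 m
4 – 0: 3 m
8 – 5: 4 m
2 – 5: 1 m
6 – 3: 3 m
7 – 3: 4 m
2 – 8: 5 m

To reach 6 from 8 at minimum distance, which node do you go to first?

Candidate routes:
8 - 5 - 7 - 6: 4+1+2 = 7
8 - 3 - 4 - 6: 6+1+1 = 8
The minimum is 7 m via 8 - 5 - 7 - 6.
So from 8 the first move is to 5.

5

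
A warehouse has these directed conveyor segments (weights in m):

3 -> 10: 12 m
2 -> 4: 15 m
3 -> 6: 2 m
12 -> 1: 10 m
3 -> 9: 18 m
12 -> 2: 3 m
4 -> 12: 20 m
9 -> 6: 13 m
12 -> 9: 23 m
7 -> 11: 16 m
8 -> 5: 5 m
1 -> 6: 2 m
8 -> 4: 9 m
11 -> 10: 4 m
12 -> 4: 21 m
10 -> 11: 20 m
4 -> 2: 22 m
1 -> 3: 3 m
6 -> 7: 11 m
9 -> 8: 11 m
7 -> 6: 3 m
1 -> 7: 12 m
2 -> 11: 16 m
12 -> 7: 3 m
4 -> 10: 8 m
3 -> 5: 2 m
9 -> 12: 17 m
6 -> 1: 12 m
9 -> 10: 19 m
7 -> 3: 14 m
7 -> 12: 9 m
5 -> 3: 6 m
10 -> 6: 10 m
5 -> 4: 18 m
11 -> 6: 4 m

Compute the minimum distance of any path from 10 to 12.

30 m

Running Dijkstra from 10:
10: 0
6: 10  (via 10)
11: 20  (via 10)
7: 21  (via 6)
1: 22  (via 6)
3: 25  (via 1)
5: 27  (via 3)
12: 30  (via 7)
Shortest route: 10–6–7–12 = 30 m.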